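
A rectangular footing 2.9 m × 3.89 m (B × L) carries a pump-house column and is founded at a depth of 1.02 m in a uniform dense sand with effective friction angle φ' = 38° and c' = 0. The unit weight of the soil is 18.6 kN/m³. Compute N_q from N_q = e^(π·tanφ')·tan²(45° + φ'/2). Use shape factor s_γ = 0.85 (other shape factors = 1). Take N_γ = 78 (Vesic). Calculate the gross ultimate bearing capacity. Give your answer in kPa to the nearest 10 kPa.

q_ult ≈ 2720 kPa

tan38° = 0.7813, so N_q = e^(π×0.7813)·tan²(64°) = 11.64 × 4.204 = 48.93.
Overburden at base level: q = 18.6 × 1.02 = 18.972 kPa.
Surcharge term q·N_q = 18.972 × 48.933 = 928.36 kPa; self-weight term 0.5·γ·B·N_γ·s_γ = 0.5 × 18.6 × 2.9 × 78 × 0.85 = 1788.1 kPa.
q_ult = 928.36 + 1788.1 = 2716.5 kPa.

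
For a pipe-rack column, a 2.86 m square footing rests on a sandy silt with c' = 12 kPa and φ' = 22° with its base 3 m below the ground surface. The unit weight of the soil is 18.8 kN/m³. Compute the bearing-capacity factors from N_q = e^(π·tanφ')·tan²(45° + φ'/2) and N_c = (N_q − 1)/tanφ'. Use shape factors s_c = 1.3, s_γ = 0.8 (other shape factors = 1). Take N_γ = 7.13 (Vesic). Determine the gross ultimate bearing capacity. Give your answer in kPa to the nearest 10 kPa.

q_ult ≈ 860 kPa

tan22° = 0.404, so N_q = e^(π×0.404)·tan²(56°) = 3.558 × 2.198 = 7.82.
N_c = (7.82 − 1)/tan22° = 16.88.
q = γ·D_f = 18.8 × 3 = 56.4 kPa.
c·N_c·s_c = 12 × 16.883 × 1.3 = 263.37 kPa
q·N_q = 56.4 × 7.8211 = 441.11 kPa
0.5·γ·B·N_γ·s_γ = 0.5 × 18.8 × 2.86 × 7.13 × 0.8 = 153.35 kPa
q_ult = 263.37 + 441.11 + 153.35 = 857.83 kPa.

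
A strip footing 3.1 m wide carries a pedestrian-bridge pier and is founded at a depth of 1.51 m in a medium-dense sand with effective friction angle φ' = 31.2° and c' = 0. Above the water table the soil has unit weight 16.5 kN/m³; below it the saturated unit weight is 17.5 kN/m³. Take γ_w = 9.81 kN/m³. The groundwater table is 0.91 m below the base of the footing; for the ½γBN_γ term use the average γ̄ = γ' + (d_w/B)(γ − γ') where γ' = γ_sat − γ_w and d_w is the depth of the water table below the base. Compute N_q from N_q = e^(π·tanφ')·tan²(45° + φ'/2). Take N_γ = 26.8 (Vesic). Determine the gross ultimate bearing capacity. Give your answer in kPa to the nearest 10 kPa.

tan31.2° = 0.6056, so N_q = e^(π×0.6056)·tan²(60.6°) = 6.703 × 3.15 = 21.11.
q = γ·D_f = 16.5 × 1.51 = 24.915 kPa.
γ' = 7.69 kN/m³; averaging over the depth B below the base, γ̄ = γ' + (d_w/B)(γ − γ') = 10.276 kN/m³.
q·N_q = 24.915 × 21.113 = 526.03 kPa
0.5·γ·B·N_γ = 0.5 × 10.276 × 3.1 × 26.8 = 426.87 kPa
q_ult = 526.03 + 426.87 = 952.91 kPa.

q_ult ≈ 950 kPa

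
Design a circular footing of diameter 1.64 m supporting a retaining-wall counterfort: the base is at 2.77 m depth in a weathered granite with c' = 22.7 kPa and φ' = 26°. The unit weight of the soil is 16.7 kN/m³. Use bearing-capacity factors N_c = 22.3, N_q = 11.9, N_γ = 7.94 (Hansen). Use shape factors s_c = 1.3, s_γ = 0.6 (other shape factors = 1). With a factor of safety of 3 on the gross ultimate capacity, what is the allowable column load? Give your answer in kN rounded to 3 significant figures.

P_all ≈ 897 kN

Effective surcharge at the founding depth q = γ·D_f = 16.7 × 2.77 = 46.259 kPa.
q_ult = c·N_c·s_c + q·N_q + 0.5·γ·B·N_γ·s_γ
     = 22.7 × 22.3 × 1.3 + 46.259 × 11.9 + 0.5 × 16.7 × 1.64 × 7.94 × 0.6
     = 658.07 + 550.48 + 65.238 = 1273.8 kPa.
Gross allowable pressure q_all = 1273.8 / 3 = 424.6 kPa.
Footing area = 2.1124 m², so allowable column load = 424.6 × 2.1124 = 896.92 kN.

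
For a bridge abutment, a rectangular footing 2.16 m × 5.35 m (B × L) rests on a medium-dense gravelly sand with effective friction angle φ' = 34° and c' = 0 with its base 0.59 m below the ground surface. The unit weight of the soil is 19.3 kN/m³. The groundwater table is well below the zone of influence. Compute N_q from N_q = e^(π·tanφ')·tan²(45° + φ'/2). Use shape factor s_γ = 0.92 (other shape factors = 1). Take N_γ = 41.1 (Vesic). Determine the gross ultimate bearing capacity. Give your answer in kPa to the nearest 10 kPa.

tan34° = 0.6745, so N_q = e^(π×0.6745)·tan²(62°) = 8.323 × 3.537 = 29.44.
Overburden at base level: q = 19.3 × 0.59 = 11.387 kPa.
Surcharge term q·N_q = 11.387 × 29.44 = 335.23 kPa; self-weight term 0.5·γ·B·N_γ·s_γ = 0.5 × 19.3 × 2.16 × 41.1 × 0.92 = 788.15 kPa.
q_ult = 335.23 + 788.15 = 1123.4 kPa.

q_ult ≈ 1120 kPa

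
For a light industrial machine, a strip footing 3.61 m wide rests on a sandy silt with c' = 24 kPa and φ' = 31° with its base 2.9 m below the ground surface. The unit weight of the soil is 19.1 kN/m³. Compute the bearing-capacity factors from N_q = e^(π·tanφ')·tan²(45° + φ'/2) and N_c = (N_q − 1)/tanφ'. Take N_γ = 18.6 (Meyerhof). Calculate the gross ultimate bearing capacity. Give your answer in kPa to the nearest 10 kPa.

tan31° = 0.6009, so N_q = e^(π×0.6009)·tan²(60.5°) = 6.604 × 3.124 = 20.63.
N_c = (20.63 − 1)/tan31° = 32.67.
q = γ·D_f = 19.1 × 2.9 = 55.39 kPa.
c·N_c = 24 × 32.671 = 784.11 kPa
q·N_q = 55.39 × 20.631 = 1142.7 kPa
0.5·γ·B·N_γ = 0.5 × 19.1 × 3.61 × 18.6 = 641.24 kPa
q_ult = 784.11 + 1142.7 + 641.24 = 2568.1 kPa.

q_ult ≈ 2570 kPa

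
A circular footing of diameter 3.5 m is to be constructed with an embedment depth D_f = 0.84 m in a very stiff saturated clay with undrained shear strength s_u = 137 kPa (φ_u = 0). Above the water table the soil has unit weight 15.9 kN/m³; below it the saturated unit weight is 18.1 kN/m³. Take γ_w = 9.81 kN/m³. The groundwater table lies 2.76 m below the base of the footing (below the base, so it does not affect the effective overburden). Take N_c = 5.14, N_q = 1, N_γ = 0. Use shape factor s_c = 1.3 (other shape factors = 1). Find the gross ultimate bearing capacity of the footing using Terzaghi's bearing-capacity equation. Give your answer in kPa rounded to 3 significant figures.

Effective surcharge at the founding depth q = γ·D_f = 15.9 × 0.84 = 13.356 kPa.
q_ult = c·N_c·s_c + q·N_q
     = 137 × 5.14 × 1.3 + 13.356 × 1
     = 915.43 + 13.356 = 928.79 kPa.

q_ult ≈ 929 kPa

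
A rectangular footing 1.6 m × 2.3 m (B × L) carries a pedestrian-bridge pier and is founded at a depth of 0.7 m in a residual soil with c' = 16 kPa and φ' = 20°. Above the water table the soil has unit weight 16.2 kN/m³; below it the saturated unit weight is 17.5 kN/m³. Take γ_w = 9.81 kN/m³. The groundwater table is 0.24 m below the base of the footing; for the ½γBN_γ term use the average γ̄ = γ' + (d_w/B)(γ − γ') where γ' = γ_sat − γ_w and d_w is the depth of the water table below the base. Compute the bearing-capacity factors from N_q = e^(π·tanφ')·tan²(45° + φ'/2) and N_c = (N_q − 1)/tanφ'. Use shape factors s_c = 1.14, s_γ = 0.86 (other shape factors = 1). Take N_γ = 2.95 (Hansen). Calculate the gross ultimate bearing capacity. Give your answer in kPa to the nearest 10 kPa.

tan20° = 0.364, so N_q = e^(π×0.364)·tan²(55°) = 3.138 × 2.04 = 6.4.
N_c = (6.4 − 1)/tan20° = 14.83.
Overburden at base level: q = 16.2 × 0.7 = 11.34 kPa.
The water table is 0.24 m below the base (< B = 1.6 m), so the ½γBN_γ term uses γ̄ = γ' + (d_w/B)(γ − γ') = 7.69 + (0.24/1.6)(16.2 − 7.69) = 8.9665 kN/m³.
Cohesion term c·N_c·s_c = 16 × 14.835 × 1.14 = 270.59 kPa; surcharge term q·N_q = 11.34 × 6.3994 = 72.569 kPa; self-weight term 0.5·γ·B·N_γ·s_γ = 0.5 × 8.9665 × 1.6 × 2.95 × 0.86 = 18.198 kPa.
q_ult = 270.59 + 72.569 + 18.198 = 361.35 kPa.

q_ult ≈ 360 kPa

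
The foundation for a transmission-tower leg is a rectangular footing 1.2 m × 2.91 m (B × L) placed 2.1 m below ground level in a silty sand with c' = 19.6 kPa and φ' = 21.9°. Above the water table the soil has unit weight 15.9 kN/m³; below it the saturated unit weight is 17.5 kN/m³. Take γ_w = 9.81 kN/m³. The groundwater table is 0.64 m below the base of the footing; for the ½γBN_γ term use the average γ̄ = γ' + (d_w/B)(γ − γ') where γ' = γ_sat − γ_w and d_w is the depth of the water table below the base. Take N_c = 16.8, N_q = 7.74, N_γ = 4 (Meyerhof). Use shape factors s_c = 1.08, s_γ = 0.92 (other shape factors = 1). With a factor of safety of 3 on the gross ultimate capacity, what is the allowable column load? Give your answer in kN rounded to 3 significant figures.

Overburden at base level: q = 15.9 × 2.1 = 33.39 kPa.
The water table is 0.64 m below the base (< B = 1.2 m), so the ½γBN_γ term uses γ̄ = γ' + (d_w/B)(γ − γ') = 7.69 + (0.64/1.2)(15.9 − 7.69) = 12.069 kN/m³.
Cohesion term c·N_c·s_c = 19.6 × 16.8 × 1.08 = 355.62 kPa; surcharge term q·N_q = 33.39 × 7.74 = 258.44 kPa; self-weight term 0.5·γ·B·N_γ·s_γ = 0.5 × 12.069 × 1.2 × 4 × 0.92 = 26.648 kPa.
q_ult = 355.62 + 258.44 + 26.648 = 640.71 kPa.
Gross allowable pressure q_all = 640.71 / 3 = 213.57 kPa.
Footing area = 3.492 m², so allowable column load = 213.57 × 3.492 = 745.78 kN.

P_all ≈ 746 kN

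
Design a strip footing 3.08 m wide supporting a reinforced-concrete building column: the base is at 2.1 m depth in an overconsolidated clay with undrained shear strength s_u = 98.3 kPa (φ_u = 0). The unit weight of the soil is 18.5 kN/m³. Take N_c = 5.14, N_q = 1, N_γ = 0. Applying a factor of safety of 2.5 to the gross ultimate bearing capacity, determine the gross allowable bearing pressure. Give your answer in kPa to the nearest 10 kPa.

q_all ≈ 220 kPa

q = γ·D_f = 18.5 × 2.1 = 38.85 kPa.
c·N_c = 98.3 × 5.14 = 505.26 kPa
q·N_q = 38.85 × 1 = 38.85 kPa
q_ult = 505.26 + 38.85 = 544.11 kPa.
q_all = q_ult / FS = 544.11 / 2.5 = 217.64 kPa.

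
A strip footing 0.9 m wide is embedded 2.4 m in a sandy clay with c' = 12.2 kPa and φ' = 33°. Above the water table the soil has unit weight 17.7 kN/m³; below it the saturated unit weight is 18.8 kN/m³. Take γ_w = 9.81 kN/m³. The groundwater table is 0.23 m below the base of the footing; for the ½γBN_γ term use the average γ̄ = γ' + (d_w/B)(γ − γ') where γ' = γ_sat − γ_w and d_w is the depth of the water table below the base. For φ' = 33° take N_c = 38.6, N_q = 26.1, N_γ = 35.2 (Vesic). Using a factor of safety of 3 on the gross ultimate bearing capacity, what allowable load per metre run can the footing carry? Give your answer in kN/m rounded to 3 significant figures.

q = γ·D_f = 17.7 × 2.4 = 42.48 kPa.
γ' = 8.99 kN/m³; averaging over the depth B below the base, γ̄ = γ' + (d_w/B)(γ − γ') = 11.216 kN/m³.
c·N_c = 12.2 × 38.6 = 470.92 kPa
q·N_q = 42.48 × 26.1 = 1108.7 kPa
0.5·γ·B·N_γ = 0.5 × 11.216 × 0.9 × 35.2 = 177.66 kPa
q_ult = 470.92 + 1108.7 + 177.66 = 1757.3 kPa.
Gross allowable pressure q_all = 1757.3 / 3 = 585.77 kPa.
Allowable wall load = q_all × B = 585.77 × 0.9 = 527.19 kN per metre run.

≈ 527 kN/m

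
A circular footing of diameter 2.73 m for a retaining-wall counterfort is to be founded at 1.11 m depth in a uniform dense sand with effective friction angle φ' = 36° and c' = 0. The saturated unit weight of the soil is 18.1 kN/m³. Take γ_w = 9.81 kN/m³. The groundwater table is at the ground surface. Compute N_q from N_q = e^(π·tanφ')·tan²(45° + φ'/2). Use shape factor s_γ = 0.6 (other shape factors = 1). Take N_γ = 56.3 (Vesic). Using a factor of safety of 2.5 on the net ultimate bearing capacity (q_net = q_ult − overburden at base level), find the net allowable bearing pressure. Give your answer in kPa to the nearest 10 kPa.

q_all(net) ≈ 290 kPa

N_q = e^(π·tan36°)·tan²(63°) = 37.75.
Water table at ground surface, so effective unit weight γ' = 18.1 − 9.81 = 8.29 kN/m³ is used throughout; overburden q = 8.29 × 1.11 = 9.2019 kPa; the same γ' applies in the ½γBN_γ term.
Surcharge term q·N_q = 9.2019 × 37.752 = 347.39 kPa; self-weight term 0.5·γ·B·N_γ·s_γ = 0.5 × 8.29 × 2.73 × 56.3 × 0.6 = 382.25 kPa.
q_ult = 347.39 + 382.25 = 729.64 kPa.
q_net = 729.64 − 9.2019 = 720.44 kPa.
q_all(net) = 720.44 / 2.5 = 288.18 kPa.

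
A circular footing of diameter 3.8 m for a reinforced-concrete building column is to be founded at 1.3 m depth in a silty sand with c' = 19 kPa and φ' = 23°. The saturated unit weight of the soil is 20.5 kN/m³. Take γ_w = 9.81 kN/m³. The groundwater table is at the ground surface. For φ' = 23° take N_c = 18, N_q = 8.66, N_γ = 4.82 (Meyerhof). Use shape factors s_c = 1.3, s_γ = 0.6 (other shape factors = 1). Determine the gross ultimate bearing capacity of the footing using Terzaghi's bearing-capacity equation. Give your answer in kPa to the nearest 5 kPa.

q_ult ≈ 625 kPa

Water table at ground surface, so effective unit weight γ' = 20.5 − 9.81 = 10.69 kN/m³ is used throughout; overburden q = 10.69 × 1.3 = 13.897 kPa; the same γ' applies in the ½γBN_γ term.
Cohesion term c·N_c·s_c = 19 × 18 × 1.3 = 444.6 kPa; surcharge term q·N_q = 13.897 × 8.66 = 120.35 kPa; self-weight term 0.5·γ·B·N_γ·s_γ = 0.5 × 10.69 × 3.8 × 4.82 × 0.6 = 58.739 kPa.
q_ult = 444.6 + 120.35 + 58.739 = 623.69 kPa.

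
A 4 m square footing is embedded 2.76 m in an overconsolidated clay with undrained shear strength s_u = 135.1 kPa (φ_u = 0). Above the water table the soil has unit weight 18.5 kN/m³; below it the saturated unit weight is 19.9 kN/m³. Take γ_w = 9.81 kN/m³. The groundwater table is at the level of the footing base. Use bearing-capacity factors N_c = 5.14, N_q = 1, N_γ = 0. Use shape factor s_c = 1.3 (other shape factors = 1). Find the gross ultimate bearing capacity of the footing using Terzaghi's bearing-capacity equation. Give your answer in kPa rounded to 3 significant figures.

q_ult ≈ 954 kPa

Overburden at base level: q = 18.5 × 2.76 = 51.06 kPa.
Cohesion term c·N_c·s_c = 135.1 × 5.14 × 1.3 = 902.74 kPa; surcharge term q·N_q = 51.06 × 1 = 51.06 kPa.
q_ult = 902.74 + 51.06 = 953.8 kPa.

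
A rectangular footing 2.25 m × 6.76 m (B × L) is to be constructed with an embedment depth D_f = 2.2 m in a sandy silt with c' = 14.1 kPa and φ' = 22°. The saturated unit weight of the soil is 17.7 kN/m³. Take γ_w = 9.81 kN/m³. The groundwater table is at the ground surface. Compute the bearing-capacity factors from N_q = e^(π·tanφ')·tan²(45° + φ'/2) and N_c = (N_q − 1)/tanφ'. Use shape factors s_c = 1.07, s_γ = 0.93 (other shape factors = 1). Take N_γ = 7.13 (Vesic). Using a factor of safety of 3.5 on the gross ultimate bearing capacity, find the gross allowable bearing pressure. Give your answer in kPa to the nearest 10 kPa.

N_q = e^(π·tan22°)·tan²(56°) = 7.82; N_c = (N_q − 1)/tanφ' = 16.88.
Water table at ground surface, so effective unit weight γ' = 17.7 − 9.81 = 7.89 kN/m³ is used throughout; overburden q = 7.89 × 2.2 = 17.358 kPa; the same γ' applies in the ½γBN_γ term.
Cohesion term c·N_c·s_c = 14.1 × 16.883 × 1.07 = 254.71 kPa; surcharge term q·N_q = 17.358 × 7.8211 = 135.76 kPa; self-weight term 0.5·γ·B·N_γ·s_γ = 0.5 × 7.89 × 2.25 × 7.13 × 0.93 = 58.858 kPa.
q_ult = 254.71 + 135.76 + 58.858 = 449.33 kPa.
q_all = 449.33 / 3.5 = 128.38 kPa.

q_all ≈ 130 kPa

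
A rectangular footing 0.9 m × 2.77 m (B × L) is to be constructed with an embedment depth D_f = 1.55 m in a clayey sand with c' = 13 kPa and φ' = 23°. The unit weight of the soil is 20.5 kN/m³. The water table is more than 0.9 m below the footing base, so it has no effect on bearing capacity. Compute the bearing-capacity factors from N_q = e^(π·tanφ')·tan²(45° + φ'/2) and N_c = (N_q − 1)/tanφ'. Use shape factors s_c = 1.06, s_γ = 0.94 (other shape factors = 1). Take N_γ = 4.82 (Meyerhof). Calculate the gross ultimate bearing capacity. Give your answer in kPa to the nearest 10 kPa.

tan23° = 0.4245, so N_q = e^(π×0.4245)·tan²(56.5°) = 3.794 × 2.283 = 8.66.
N_c = (8.66 − 1)/tan23° = 18.05.
Overburden at base level: q = 20.5 × 1.55 = 31.775 kPa.
Cohesion term c·N_c·s_c = 13 × 18.049 × 1.06 = 248.71 kPa; surcharge term q·N_q = 31.775 × 8.6612 = 275.21 kPa; self-weight term 0.5·γ·B·N_γ·s_γ = 0.5 × 20.5 × 0.9 × 4.82 × 0.94 = 41.797 kPa.
q_ult = 248.71 + 275.21 + 41.797 = 565.72 kPa.

q_ult ≈ 570 kPa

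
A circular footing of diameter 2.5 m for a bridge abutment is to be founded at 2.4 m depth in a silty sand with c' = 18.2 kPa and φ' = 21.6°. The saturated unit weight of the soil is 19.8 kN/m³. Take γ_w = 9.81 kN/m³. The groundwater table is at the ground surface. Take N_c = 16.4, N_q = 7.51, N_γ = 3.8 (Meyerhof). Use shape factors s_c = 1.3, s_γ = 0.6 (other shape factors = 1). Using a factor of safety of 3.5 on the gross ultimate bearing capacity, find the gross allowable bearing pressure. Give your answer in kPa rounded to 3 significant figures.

q_all ≈ 170 kPa

Water table at ground surface, so effective unit weight γ' = 19.8 − 9.81 = 9.99 kN/m³ is used throughout; overburden q = 9.99 × 2.4 = 23.976 kPa; the same γ' applies in the ½γBN_γ term.
Cohesion term c·N_c·s_c = 18.2 × 16.4 × 1.3 = 388.02 kPa; surcharge term q·N_q = 23.976 × 7.51 = 180.06 kPa; self-weight term 0.5·γ·B·N_γ·s_γ = 0.5 × 9.99 × 2.5 × 3.8 × 0.6 = 28.471 kPa.
q_ult = 388.02 + 180.06 + 28.471 = 596.56 kPa.
q_all = 596.56 / 3.5 = 170.44 kPa.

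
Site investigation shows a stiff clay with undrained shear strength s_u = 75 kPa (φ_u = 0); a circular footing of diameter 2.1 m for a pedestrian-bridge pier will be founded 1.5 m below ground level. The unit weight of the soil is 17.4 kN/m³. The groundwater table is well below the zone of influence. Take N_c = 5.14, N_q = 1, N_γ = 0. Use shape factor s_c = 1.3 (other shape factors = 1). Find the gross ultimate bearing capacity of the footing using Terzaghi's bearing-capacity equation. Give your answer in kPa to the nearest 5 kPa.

q_ult ≈ 525 kPa

q = γ·D_f = 17.4 × 1.5 = 26.1 kPa.
c·N_c·s_c = 75 × 5.14 × 1.3 = 501.15 kPa
q·N_q = 26.1 × 1 = 26.1 kPa
q_ult = 501.15 + 26.1 = 527.25 kPa.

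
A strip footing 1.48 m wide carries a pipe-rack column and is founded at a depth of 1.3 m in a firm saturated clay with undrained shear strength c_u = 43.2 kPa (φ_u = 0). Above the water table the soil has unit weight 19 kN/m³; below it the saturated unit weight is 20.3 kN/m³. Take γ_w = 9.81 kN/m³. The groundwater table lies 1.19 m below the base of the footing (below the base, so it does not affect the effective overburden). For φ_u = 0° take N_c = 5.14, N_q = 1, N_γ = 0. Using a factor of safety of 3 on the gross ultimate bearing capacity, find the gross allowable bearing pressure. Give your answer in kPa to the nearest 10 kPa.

q = γ·D_f = 19 × 1.3 = 24.7 kPa.
c·N_c = 43.2 × 5.14 = 222.05 kPa
q·N_q = 24.7 × 1 = 24.7 kPa
q_ult = 222.05 + 24.7 = 246.75 kPa.
q_all = 246.75 / 3 = 82.249 kPa.

q_all ≈ 80 kPa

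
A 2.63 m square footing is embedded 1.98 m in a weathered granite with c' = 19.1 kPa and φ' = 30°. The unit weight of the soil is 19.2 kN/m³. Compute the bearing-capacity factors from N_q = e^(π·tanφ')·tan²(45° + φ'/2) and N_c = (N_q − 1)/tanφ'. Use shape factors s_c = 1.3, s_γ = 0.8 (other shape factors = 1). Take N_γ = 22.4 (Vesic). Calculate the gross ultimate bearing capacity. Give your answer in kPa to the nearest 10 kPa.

tan30° = 0.5774, so N_q = e^(π×0.5774)·tan²(60°) = 6.134 × 3.0 = 18.4.
N_c = (18.4 − 1)/tan30° = 30.14.
Overburden at base level: q = 19.2 × 1.98 = 38.016 kPa.
Cohesion term c·N_c·s_c = 19.1 × 30.14 × 1.3 = 748.37 kPa; surcharge term q·N_q = 38.016 × 18.401 = 699.54 kPa; self-weight term 0.5·γ·B·N_γ·s_γ = 0.5 × 19.2 × 2.63 × 22.4 × 0.8 = 452.44 kPa.
q_ult = 748.37 + 699.54 + 452.44 = 1900.3 kPa.

q_ult ≈ 1900 kPa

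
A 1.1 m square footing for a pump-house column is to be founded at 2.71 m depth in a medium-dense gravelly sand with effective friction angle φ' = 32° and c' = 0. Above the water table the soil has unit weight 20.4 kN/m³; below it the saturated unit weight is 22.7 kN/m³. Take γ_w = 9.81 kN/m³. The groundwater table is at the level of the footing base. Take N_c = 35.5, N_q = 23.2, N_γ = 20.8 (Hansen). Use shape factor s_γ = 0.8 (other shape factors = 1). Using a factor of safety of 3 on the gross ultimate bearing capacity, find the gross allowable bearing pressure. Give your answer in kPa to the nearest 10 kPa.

q_all ≈ 470 kPa

Effective surcharge at the founding depth q = γ·D_f = 20.4 × 2.71 = 55.284 kPa.
The water table coincides with the base, so in the self-weight term γ → γ' = 12.89 kN/m³.
q_ult = q·N_q + 0.5·γ·B·N_γ·s_γ
     = 55.284 × 23.2 + 0.5 × 12.89 × 1.1 × 20.8 × 0.8
     = 1282.6 + 117.97 = 1400.6 kPa.
q_all = 1400.6 / 3 = 466.85 kPa.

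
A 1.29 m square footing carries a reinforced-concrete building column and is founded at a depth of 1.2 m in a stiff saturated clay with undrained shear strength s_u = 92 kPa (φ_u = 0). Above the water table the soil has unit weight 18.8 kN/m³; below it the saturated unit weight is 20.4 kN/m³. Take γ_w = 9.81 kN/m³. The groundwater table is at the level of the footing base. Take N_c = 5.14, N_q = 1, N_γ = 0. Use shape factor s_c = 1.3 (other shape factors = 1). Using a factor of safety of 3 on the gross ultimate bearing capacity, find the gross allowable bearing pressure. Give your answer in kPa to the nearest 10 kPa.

Effective surcharge at the founding depth q = γ·D_f = 18.8 × 1.2 = 22.56 kPa.
q_ult = c·N_c·s_c + q·N_q
     = 92 × 5.14 × 1.3 + 22.56 × 1
     = 614.74 + 22.56 = 637.3 kPa.
q_all = 637.3 / 3 = 212.43 kPa.

q_all ≈ 210 kPa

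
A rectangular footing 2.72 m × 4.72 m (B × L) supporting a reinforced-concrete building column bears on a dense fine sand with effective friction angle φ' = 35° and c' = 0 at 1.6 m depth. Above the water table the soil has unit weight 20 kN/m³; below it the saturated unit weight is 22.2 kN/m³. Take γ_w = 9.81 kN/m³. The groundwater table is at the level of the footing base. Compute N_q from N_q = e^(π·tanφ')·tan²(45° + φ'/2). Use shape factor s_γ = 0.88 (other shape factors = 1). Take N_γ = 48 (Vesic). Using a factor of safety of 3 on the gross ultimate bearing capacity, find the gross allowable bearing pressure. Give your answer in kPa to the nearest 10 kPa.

N_q = e^(π·tan35°)·tan²(62.5°) = 33.3.
Overburden at base level: q = 20 × 1.6 = 32 kPa.
Below the base the soil is submerged, so the ½γBN_γ term uses γ' = 22.2 − 9.81 = 12.39 kN/m³.
Surcharge term q·N_q = 32 × 33.296 = 1065.5 kPa; self-weight term 0.5·γ·B·N_γ·s_γ = 0.5 × 12.39 × 2.72 × 48 × 0.88 = 711.76 kPa.
q_ult = 1065.5 + 711.76 = 1777.2 kPa.
q_all = 1777.2 / 3 = 592.41 kPa.

q_all ≈ 590 kPa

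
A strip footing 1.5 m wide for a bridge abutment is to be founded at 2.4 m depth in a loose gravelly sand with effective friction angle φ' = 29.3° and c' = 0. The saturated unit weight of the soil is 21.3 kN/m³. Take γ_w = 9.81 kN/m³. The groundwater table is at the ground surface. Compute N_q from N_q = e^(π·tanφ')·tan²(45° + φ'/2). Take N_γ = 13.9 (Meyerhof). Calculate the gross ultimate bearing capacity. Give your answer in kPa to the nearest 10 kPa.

q_ult ≈ 590 kPa

tan29.3° = 0.5612, so N_q = e^(π×0.5612)·tan²(59.65°) = 5.83 × 2.917 = 17.
γ' = 21.3 − 9.81 = 11.49 kN/m³ (submerged throughout). q = 11.49 × 2.4 = 27.576 kPa; the same γ' applies in the ½γBN_γ term.
q·N_q = 27.576 × 17.004 = 468.91 kPa
0.5·γ·B·N_γ = 0.5 × 11.49 × 1.5 × 13.9 = 119.78 kPa
q_ult = 468.91 + 119.78 = 588.7 kPa.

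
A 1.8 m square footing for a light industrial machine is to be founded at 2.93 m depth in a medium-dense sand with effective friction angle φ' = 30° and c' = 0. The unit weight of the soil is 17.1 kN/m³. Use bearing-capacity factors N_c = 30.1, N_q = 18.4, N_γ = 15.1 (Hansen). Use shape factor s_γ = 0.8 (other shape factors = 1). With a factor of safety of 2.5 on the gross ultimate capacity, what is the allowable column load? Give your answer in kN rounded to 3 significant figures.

P_all ≈ 1440 kN

Overburden at base level: q = 17.1 × 2.93 = 50.103 kPa.
Surcharge term q·N_q = 50.103 × 18.4 = 921.9 kPa; self-weight term 0.5·γ·B·N_γ·s_γ = 0.5 × 17.1 × 1.8 × 15.1 × 0.8 = 185.91 kPa.
q_ult = 921.9 + 185.91 = 1107.8 kPa.
Gross allowable pressure q_all = 1107.8 / 2.5 = 443.12 kPa.
Footing area = 3.24 m², so allowable column load = 443.12 × 3.24 = 1435.7 kN.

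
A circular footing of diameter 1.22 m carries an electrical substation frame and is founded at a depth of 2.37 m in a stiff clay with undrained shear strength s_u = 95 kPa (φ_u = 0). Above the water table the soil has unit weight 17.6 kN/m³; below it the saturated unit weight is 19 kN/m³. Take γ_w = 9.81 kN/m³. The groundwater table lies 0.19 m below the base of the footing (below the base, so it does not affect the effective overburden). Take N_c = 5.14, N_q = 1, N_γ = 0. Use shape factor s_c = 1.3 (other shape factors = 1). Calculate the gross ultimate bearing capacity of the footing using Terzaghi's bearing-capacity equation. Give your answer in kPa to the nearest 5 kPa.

q_ult ≈ 675 kPa

Effective surcharge at the founding depth q = γ·D_f = 17.6 × 2.37 = 41.712 kPa.
q_ult = c·N_c·s_c + q·N_q
     = 95 × 5.14 × 1.3 + 41.712 × 1
     = 634.79 + 41.712 = 676.5 kPa.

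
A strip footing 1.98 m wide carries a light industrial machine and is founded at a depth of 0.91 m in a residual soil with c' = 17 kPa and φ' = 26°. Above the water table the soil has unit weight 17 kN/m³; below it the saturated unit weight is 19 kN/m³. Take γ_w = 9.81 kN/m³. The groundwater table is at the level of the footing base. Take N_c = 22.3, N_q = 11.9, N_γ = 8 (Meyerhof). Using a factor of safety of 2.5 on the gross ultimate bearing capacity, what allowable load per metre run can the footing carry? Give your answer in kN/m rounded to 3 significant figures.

≈ 504 kN/m

q = γ·D_f = 17 × 0.91 = 15.47 kPa.
For the ½γBN_γ term take γ' = 19 − 9.81 = 9.19 kN/m³ (soil below base is submerged).
c·N_c = 17 × 22.3 = 379.1 kPa
q·N_q = 15.47 × 11.9 = 184.09 kPa
0.5·γ·B·N_γ = 0.5 × 9.19 × 1.98 × 8 = 72.785 kPa
q_ult = 379.1 + 184.09 + 72.785 = 635.98 kPa.
Gross allowable pressure q_all = 635.98 / 2.5 = 254.39 kPa.
Allowable wall load = q_all × B = 254.39 × 1.98 = 503.69 kN per metre run.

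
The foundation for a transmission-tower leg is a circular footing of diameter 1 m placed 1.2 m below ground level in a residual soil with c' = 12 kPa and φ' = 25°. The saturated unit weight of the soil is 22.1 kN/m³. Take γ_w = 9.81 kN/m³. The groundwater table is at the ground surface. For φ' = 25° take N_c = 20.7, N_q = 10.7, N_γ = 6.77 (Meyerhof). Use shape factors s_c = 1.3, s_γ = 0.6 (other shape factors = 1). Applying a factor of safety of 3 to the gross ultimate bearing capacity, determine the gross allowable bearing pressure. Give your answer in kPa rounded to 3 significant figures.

With the water table at the surface the whole profile is submerged: γ' = 22.1 − 9.81 = 12.29 kN/m³, so q = γ'·D_f = 14.748 kPa; the same γ' applies in the ½γBN_γ term.
q_ult = c·N_c·s_c + q·N_q + 0.5·γ·B·N_γ·s_γ
     = 12 × 20.7 × 1.3 + 14.748 × 10.7 + 0.5 × 12.29 × 1 × 6.77 × 0.6
     = 322.92 + 157.8 + 24.961 = 505.68 kPa.
q_all = q_ult / FS = 505.68 / 3 = 168.56 kPa.

q_all ≈ 169 kPa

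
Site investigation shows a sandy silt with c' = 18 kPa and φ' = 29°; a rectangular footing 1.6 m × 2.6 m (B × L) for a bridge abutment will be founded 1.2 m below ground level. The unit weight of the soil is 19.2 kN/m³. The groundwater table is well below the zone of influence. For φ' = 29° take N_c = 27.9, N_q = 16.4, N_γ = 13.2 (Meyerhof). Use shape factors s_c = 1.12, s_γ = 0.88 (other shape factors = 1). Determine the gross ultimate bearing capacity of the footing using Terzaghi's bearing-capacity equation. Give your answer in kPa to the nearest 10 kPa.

Overburden at base level: q = 19.2 × 1.2 = 23.04 kPa.
Cohesion term c·N_c·s_c = 18 × 27.9 × 1.12 = 562.46 kPa; surcharge term q·N_q = 23.04 × 16.4 = 377.86 kPa; self-weight term 0.5·γ·B·N_γ·s_γ = 0.5 × 19.2 × 1.6 × 13.2 × 0.88 = 178.42 kPa.
q_ult = 562.46 + 377.86 + 178.42 = 1118.7 kPa.

q_ult ≈ 1120 kPa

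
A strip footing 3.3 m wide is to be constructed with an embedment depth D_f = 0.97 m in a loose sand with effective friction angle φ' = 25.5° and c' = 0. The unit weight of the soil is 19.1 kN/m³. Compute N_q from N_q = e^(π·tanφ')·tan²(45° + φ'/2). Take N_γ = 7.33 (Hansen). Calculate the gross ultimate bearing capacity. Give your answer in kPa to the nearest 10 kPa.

q_ult ≈ 440 kPa

tan25.5° = 0.477, so N_q = e^(π×0.477)·tan²(57.75°) = 4.475 × 2.512 = 11.24.
q = γ·D_f = 19.1 × 0.97 = 18.527 kPa.
q·N_q = 18.527 × 11.24 = 208.25 kPa
0.5·γ·B·N_γ = 0.5 × 19.1 × 3.3 × 7.33 = 231 kPa
q_ult = 208.25 + 231 = 439.26 kPa.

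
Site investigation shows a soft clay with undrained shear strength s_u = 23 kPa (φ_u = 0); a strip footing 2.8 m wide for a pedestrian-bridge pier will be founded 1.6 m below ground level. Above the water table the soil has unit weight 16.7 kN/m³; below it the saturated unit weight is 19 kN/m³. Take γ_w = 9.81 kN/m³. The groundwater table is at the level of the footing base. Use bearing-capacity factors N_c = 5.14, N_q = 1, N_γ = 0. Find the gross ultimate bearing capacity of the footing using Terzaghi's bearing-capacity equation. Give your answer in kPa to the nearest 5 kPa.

q_ult ≈ 145 kPa

q = γ·D_f = 16.7 × 1.6 = 26.72 kPa.
c·N_c = 23 × 5.14 = 118.22 kPa
q·N_q = 26.72 × 1 = 26.72 kPa
q_ult = 118.22 + 26.72 = 144.94 kPa.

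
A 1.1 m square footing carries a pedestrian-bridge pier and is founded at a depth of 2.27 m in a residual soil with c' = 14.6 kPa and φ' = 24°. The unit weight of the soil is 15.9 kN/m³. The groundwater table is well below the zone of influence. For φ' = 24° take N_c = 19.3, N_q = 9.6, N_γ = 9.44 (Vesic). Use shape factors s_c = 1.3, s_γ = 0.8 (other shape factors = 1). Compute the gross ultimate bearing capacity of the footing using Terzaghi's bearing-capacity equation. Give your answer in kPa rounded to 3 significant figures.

Overburden at base level: q = 15.9 × 2.27 = 36.093 kPa.
Cohesion term c·N_c·s_c = 14.6 × 19.3 × 1.3 = 366.31 kPa; surcharge term q·N_q = 36.093 × 9.6 = 346.49 kPa; self-weight term 0.5·γ·B·N_γ·s_γ = 0.5 × 15.9 × 1.1 × 9.44 × 0.8 = 66.042 kPa.
q_ult = 366.31 + 346.49 + 66.042 = 778.85 kPa.

q_ult ≈ 779 kPa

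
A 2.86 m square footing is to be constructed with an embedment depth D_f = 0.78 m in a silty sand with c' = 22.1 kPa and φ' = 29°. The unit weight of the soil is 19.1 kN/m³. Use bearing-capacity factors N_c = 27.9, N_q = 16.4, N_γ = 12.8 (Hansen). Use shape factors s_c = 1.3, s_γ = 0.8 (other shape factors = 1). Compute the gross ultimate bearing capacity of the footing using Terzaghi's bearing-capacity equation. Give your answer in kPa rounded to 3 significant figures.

Effective surcharge at the founding depth q = γ·D_f = 19.1 × 0.78 = 14.898 kPa.
q_ult = c·N_c·s_c + q·N_q + 0.5·γ·B·N_γ·s_γ
     = 22.1 × 27.9 × 1.3 + 14.898 × 16.4 + 0.5 × 19.1 × 2.86 × 12.8 × 0.8
     = 801.57 + 244.33 + 279.69 = 1325.6 kPa.

q_ult ≈ 1330 kPa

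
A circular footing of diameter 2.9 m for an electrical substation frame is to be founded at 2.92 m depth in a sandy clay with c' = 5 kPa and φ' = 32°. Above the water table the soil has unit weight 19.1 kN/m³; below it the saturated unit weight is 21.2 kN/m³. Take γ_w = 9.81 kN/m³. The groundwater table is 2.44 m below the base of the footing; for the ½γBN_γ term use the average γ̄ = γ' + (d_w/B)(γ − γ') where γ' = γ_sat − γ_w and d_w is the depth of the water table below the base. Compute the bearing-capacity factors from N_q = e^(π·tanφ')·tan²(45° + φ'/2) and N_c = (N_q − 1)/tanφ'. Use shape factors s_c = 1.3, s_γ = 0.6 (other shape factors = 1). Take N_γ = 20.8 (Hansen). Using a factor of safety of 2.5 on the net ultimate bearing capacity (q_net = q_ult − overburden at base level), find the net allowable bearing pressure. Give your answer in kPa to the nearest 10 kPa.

N_q = e^(π·tan32°)·tan²(61°) = 23.18; N_c = (N_q − 1)/tanφ' = 35.49.
q = γ·D_f = 19.1 × 2.92 = 55.772 kPa.
γ' = 11.39 kN/m³; averaging over the depth B below the base, γ̄ = γ' + (d_w/B)(γ − γ') = 17.877 kN/m³.
c·N_c·s_c = 5 × 35.49 × 1.3 = 230.69 kPa
q·N_q = 55.772 × 23.177 = 1292.6 kPa
0.5·γ·B·N_γ·s_γ = 0.5 × 17.877 × 2.9 × 20.8 × 0.6 = 323.5 kPa
q_ult = 230.69 + 1292.6 + 323.5 = 1846.8 kPa.
q_net = 1846.8 − 55.772 = 1791 kPa.
q_all(net) = 1791 / 2.5 = 716.41 kPa.

q_all(net) ≈ 720 kPa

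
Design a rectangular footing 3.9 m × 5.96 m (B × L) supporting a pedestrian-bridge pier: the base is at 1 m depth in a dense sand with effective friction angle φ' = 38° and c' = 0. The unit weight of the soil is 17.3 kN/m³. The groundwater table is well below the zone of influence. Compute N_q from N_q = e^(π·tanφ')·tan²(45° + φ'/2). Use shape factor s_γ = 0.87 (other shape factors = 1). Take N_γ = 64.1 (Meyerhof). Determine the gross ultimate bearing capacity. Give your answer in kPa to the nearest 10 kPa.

tan38° = 0.7813, so N_q = e^(π×0.7813)·tan²(64°) = 11.64 × 4.204 = 48.93.
Overburden at base level: q = 17.3 × 1 = 17.3 kPa.
Surcharge term q·N_q = 17.3 × 48.933 = 846.55 kPa; self-weight term 0.5·γ·B·N_γ·s_γ = 0.5 × 17.3 × 3.9 × 64.1 × 0.87 = 1881.3 kPa.
q_ult = 846.55 + 1881.3 = 2727.8 kPa.

q_ult ≈ 2730 kPa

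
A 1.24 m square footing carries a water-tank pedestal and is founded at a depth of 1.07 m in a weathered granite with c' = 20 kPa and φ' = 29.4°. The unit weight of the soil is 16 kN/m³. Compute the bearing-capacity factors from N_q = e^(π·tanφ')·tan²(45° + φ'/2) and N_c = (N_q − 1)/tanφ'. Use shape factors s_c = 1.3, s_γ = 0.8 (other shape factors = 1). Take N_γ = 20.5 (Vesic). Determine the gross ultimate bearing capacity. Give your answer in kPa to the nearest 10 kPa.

tan29.4° = 0.5635, so N_q = e^(π×0.5635)·tan²(59.7°) = 5.872 × 2.929 = 17.2.
N_c = (17.2 − 1)/tan29.4° = 28.74.
q = γ·D_f = 16 × 1.07 = 17.12 kPa.
c·N_c·s_c = 20 × 28.744 × 1.3 = 747.34 kPa
q·N_q = 17.12 × 17.196 = 294.4 kPa
0.5·γ·B·N_γ·s_γ = 0.5 × 16 × 1.24 × 20.5 × 0.8 = 162.69 kPa
q_ult = 747.34 + 294.4 + 162.69 = 1204.4 kPa.

q_ult ≈ 1200 kPa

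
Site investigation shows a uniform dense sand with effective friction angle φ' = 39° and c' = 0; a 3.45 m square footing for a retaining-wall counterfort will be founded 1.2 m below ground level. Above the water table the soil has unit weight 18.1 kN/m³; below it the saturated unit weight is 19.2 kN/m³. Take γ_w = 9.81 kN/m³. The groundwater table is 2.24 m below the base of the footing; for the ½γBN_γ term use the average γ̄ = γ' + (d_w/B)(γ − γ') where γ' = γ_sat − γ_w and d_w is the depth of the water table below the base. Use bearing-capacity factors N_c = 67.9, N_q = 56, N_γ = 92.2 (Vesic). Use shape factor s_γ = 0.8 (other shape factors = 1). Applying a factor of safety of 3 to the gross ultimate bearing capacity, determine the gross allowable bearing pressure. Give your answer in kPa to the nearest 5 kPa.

q_all ≈ 1045 kPa

q = γ·D_f = 18.1 × 1.2 = 21.72 kPa.
γ' = 9.39 kN/m³; averaging over the depth B below the base, γ̄ = γ' + (d_w/B)(γ − γ') = 15.045 kN/m³.
q·N_q = 21.72 × 56 = 1216.3 kPa
0.5·γ·B·N_γ·s_γ = 0.5 × 15.045 × 3.45 × 92.2 × 0.8 = 1914.3 kPa
q_ult = 1216.3 + 1914.3 = 3130.6 kPa.
q_all = q_ult / FS = 3130.6 / 3 = 1043.5 kPa.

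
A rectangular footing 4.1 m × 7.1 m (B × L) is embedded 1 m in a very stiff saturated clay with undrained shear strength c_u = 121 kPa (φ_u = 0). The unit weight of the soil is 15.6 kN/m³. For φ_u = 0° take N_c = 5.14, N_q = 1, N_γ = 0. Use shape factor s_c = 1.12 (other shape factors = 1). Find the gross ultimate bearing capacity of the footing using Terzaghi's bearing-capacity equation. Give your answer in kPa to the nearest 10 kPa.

Effective surcharge at the founding depth q = γ·D_f = 15.6 × 1 = 15.6 kPa.
q_ult = c·N_c·s_c + q·N_q
     = 121 × 5.14 × 1.12 + 15.6 × 1
     = 696.57 + 15.6 = 712.17 kPa.

q_ult ≈ 710 kPa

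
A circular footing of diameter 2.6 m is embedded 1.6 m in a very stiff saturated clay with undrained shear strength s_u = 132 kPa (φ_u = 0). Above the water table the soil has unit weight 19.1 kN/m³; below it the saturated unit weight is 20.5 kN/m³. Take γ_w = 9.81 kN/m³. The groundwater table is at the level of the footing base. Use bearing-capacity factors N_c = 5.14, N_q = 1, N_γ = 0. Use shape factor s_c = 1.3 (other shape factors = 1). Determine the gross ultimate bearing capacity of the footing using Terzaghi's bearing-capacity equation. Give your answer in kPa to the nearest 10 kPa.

q_ult ≈ 910 kPa

Overburden at base level: q = 19.1 × 1.6 = 30.56 kPa.
Cohesion term c·N_c·s_c = 132 × 5.14 × 1.3 = 882.02 kPa; surcharge term q·N_q = 30.56 × 1 = 30.56 kPa.
q_ult = 882.02 + 30.56 = 912.58 kPa.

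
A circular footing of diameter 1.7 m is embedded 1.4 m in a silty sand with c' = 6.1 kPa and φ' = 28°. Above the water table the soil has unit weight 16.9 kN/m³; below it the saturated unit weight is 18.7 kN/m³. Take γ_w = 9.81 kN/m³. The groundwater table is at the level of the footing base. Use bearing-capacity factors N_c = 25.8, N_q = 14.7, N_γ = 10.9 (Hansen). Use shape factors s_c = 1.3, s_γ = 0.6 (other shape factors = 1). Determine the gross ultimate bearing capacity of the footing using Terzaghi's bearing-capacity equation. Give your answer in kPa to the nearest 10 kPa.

q_ult ≈ 600 kPa

q = γ·D_f = 16.9 × 1.4 = 23.66 kPa.
For the ½γBN_γ term take γ' = 18.7 − 9.81 = 8.89 kN/m³ (soil below base is submerged).
c·N_c·s_c = 6.1 × 25.8 × 1.3 = 204.59 kPa
q·N_q = 23.66 × 14.7 = 347.8 kPa
0.5·γ·B·N_γ·s_γ = 0.5 × 8.89 × 1.7 × 10.9 × 0.6 = 49.42 kPa
q_ult = 204.59 + 347.8 + 49.42 = 601.82 kPa.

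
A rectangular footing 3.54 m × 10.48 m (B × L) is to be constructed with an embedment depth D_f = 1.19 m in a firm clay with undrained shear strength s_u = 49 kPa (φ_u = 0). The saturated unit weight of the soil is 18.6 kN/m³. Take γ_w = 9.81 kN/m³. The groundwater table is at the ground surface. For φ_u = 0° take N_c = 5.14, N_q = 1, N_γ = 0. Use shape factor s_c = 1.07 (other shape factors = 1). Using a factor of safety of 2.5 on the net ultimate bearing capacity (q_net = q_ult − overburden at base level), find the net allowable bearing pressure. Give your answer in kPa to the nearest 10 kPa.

q_all(net) ≈ 110 kPa

γ' = 18.6 − 9.81 = 8.79 kN/m³ (submerged throughout). q = 8.79 × 1.19 = 10.46 kPa.
c·N_c·s_c = 49 × 5.14 × 1.07 = 269.49 kPa
q·N_q = 10.46 × 1 = 10.46 kPa
q_ult = 269.49 + 10.46 = 279.95 kPa.
q_net = 279.95 − 10.46 = 269.49 kPa.
q_all(net) = 269.49 / 2.5 = 107.8 kPa.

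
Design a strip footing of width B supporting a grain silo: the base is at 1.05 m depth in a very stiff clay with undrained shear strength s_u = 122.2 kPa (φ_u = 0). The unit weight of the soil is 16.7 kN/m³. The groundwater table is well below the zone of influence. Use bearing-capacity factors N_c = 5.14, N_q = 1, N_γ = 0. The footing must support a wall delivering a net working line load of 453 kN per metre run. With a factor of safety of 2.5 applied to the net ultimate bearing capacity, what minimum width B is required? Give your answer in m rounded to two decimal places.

Effective surcharge at the founding depth q = γ·D_f = 16.7 × 1.05 = 17.535 kPa.
q_ult = c·N_c + q·N_q
     = 122.2 × 5.14 + 17.535 × 1
     = 628.11 + 17.535 = 645.64 kPa.
For φ = 0 the ½γBN_γ term vanishes, so q_ult is independent of B. q_net = 645.64 − 17.535 = 628.11 kPa; q_all(net) = 628.11/2.5 = 251.24 kPa.
Required width B = w / q_all(net) = 453 / 251.24 = 1.803 m.

B = 1.80 m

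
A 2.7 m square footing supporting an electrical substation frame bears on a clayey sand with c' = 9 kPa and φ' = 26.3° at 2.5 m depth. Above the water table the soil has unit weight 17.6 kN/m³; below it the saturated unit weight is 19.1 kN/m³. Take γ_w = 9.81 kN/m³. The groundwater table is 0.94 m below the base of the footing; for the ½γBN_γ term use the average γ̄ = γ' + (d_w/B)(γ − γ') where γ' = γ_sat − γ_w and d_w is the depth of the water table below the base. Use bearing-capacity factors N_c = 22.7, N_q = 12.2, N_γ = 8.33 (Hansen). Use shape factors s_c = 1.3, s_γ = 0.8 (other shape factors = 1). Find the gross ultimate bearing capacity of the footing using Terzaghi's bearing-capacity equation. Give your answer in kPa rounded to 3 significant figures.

q_ult ≈ 912 kPa

Effective surcharge at the founding depth q = γ·D_f = 17.6 × 2.5 = 44 kPa.
With d_w = 0.94 m < B, γ̄ = 9.29 + (0.94/2.7) × (17.6 − 9.29) = 12.183 kN/m³.
q_ult = c·N_c·s_c + q·N_q + 0.5·γ·B·N_γ·s_γ
     = 9 × 22.7 × 1.3 + 44 × 12.2 + 0.5 × 12.183 × 2.7 × 8.33 × 0.8
     = 265.59 + 536.8 + 109.6 = 911.99 kPa.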